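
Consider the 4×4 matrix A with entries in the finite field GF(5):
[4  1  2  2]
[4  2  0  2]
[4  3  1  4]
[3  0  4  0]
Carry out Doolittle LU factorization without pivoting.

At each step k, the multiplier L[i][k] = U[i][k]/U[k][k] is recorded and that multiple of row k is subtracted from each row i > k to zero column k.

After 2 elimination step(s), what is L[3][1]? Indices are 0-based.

L[3][1] = 3

k=0: U[0][0]=4
  eliminate (1,0): mult=1, new row 1: (0, 1, 3, 0); set L[1][0]=1
  eliminate (2,0): mult=1, new row 2: (0, 2, 4, 2); set L[2][0]=1
  eliminate (3,0): mult=2, new row 3: (0, 3, 0, 1); set L[3][0]=2
k=1: U[1][1]=1
  eliminate (2,1): mult=2, new row 2: (0, 0, 3, 2); set L[2][1]=2
  eliminate (3,1): mult=3, new row 3: (0, 0, 1, 1); set L[3][1]=3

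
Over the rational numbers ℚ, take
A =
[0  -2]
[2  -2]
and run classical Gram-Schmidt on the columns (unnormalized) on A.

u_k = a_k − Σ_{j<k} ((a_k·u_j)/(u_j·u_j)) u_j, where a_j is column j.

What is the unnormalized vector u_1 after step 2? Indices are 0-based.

Step 1: u_0 = a_0 = (0, 2).
Step 2: u_1 = a_1 − (-1)·u_0 = (-2, 0).

u_1 = (-2, 0)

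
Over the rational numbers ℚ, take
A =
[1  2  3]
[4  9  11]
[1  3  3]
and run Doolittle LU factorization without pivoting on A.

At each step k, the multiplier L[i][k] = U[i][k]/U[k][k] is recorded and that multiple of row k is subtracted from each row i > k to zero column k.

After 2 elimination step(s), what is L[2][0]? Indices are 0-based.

k=0: U[0][0]=1
  eliminate (1,0): mult=4, new row 1: (0, 1, -1); set L[1][0]=4
  eliminate (2,0): mult=1, new row 2: (0, 1, 0); set L[2][0]=1
k=1: U[1][1]=1
  eliminate (2,1): mult=1, new row 2: (0, 0, 1); set L[2][1]=1

L[2][0] = 1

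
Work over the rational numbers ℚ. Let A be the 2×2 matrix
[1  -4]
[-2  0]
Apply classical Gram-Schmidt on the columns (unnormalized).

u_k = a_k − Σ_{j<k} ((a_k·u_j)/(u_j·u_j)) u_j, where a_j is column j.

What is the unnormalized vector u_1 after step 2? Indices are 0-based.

u_1 = (-16/5, -8/5)

Step 1: u_0 = a_0 = (1, -2).
Step 2: u_1 = a_1 − (-4/5)·u_0 = (-16/5, -8/5).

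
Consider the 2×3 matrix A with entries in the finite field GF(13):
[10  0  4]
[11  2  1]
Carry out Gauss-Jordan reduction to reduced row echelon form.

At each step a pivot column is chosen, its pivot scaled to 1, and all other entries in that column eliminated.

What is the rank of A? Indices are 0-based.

rank = 2

[1] R0 /= 10  ⇒  (1, 0, 3)
     R1 -= 11·R0  ⇒  (0, 2, 7)
[2] R1 /= 2  ⇒  (0, 1, 10)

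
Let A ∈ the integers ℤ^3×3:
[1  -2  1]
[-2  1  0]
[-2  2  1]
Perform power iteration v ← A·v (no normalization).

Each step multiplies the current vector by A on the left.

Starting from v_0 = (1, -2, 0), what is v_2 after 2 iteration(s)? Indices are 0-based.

v_2 = (7, -14, -24)

v_0 = (1, -2, 0).
v_1 = A·v_0 = (5, -4, -6).
v_2 = A·v_1 = (7, -14, -24).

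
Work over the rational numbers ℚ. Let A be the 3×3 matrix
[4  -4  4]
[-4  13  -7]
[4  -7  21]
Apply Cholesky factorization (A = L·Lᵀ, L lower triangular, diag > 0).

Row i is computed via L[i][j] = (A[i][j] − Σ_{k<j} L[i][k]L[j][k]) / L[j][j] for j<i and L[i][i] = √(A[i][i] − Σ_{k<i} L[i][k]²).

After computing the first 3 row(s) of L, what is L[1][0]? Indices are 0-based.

L[1][0] = -2

Step 1: L[0][0] = √(4) = 2.
  L[1][0] = (-4) / L[0][0] = -2.
Step 2: L[1][1] = √(9) = 3.
  L[2][0] = (4) / L[0][0] = 2.
  L[2][1] = (-3) / L[1][1] = -1.
Step 3: L[2][2] = √(16) = 4.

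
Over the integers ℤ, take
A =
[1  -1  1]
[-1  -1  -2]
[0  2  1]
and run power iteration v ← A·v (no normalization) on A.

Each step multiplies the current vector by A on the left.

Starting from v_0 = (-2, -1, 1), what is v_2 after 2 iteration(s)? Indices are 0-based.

v_2 = (-2, 1, 1)

v_0 = (-2, -1, 1).
v_1 = A·v_0 = (0, 1, -1).
v_2 = A·v_1 = (-2, 1, 1).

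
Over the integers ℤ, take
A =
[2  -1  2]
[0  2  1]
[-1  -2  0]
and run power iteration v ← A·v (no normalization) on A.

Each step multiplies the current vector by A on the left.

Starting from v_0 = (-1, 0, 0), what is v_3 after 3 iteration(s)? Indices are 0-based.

v_3 = (-1, 4, 0)

v_0 = (-1, 0, 0).
v_1 = A·v_0 = (-2, 0, 1).
v_2 = A·v_1 = (-2, 1, 2).
v_3 = A·v_2 = (-1, 4, 0).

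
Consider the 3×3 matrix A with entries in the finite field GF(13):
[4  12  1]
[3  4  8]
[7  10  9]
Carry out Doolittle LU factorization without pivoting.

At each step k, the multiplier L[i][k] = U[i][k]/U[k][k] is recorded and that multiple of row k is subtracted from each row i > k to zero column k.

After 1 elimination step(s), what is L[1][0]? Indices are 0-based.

[col 0] pivot 4
  R1 -= 4*R0 → (0, 8, 4)  (L[1][0] := 4)
  R2 -= 5*R0 → (0, 2, 4)  (L[2][0] := 5)

L[1][0] = 4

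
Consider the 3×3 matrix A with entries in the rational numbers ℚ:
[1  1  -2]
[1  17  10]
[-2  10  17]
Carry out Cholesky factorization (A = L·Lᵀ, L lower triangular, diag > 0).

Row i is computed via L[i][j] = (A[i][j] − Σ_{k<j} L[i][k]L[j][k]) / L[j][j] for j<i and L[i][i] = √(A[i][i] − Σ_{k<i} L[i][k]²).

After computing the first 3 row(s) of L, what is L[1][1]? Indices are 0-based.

L[1][1] = 4

Step 1: L[0][0] = √(1) = 1.
  L[1][0] = (1) / L[0][0] = 1.
Step 2: L[1][1] = √(16) = 4.
  L[2][0] = (-2) / L[0][0] = -2.
  L[2][1] = (12) / L[1][1] = 3.
Step 3: L[2][2] = √(4) = 2.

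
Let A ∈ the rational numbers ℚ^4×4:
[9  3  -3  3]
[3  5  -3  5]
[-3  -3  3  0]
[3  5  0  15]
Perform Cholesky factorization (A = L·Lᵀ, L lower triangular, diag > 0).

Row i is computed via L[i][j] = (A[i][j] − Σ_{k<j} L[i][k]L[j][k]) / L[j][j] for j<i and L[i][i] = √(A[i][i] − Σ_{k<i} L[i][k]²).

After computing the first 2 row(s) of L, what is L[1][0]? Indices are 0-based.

Step 1: L[0][0] = √(9) = 3.
  L[1][0] = (3) / L[0][0] = 1.
Step 2: L[1][1] = √(4) = 2.

L[1][0] = 1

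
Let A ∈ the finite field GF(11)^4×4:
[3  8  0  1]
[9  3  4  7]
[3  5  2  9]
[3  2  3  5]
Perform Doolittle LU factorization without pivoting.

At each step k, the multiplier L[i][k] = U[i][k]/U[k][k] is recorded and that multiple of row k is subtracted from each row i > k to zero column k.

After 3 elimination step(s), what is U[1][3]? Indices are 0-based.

Step 1: pivot at (0,0) is 3.
  row1 ← row1 − (3)·row0  ⇒  L[1][0]=3, U row1=(0, 1, 4, 4)
  row2 ← row2 − (1)·row0  ⇒  L[2][0]=1, U row2=(0, 8, 2, 8)
  row3 ← row3 − (1)·row0  ⇒  L[3][0]=1, U row3=(0, 5, 3, 4)
Step 2: pivot at (1,1) is 1.
  row2 ← row2 − (8)·row1  ⇒  L[2][1]=8, U row2=(0, 0, 3, 9)
  row3 ← row3 − (5)·row1  ⇒  L[3][1]=5, U row3=(0, 0, 5, 6)
Step 3: pivot at (2,2) is 3.
  row3 ← row3 − (9)·row2  ⇒  L[3][2]=9, U row3=(0, 0, 0, 2)

U[1][3] = 4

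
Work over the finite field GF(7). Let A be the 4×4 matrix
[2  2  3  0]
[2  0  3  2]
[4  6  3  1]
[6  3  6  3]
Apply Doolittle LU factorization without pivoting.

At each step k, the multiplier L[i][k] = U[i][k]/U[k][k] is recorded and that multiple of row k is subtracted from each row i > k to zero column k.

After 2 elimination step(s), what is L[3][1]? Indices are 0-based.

L[3][1] = 5

k=0: U[0][0]=2
  eliminate (1,0): mult=1, new row 1: (0, 5, 0, 2); set L[1][0]=1
  eliminate (2,0): mult=2, new row 2: (0, 2, 4, 1); set L[2][0]=2
  eliminate (3,0): mult=3, new row 3: (0, 4, 4, 3); set L[3][0]=3
k=1: U[1][1]=5
  eliminate (2,1): mult=6, new row 2: (0, 0, 4, 3); set L[2][1]=6
  eliminate (3,1): mult=5, new row 3: (0, 0, 4, 0); set L[3][1]=5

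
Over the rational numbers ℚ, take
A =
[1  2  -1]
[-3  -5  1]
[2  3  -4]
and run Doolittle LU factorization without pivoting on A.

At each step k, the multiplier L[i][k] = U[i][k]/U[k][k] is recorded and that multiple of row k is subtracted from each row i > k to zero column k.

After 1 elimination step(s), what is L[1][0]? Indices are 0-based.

L[1][0] = -3

Step 1: pivot at (0,0) is 1.
  row1 ← row1 − (-3)·row0  ⇒  L[1][0]=-3, U row1=(0, 1, -2)
  row2 ← row2 − (2)·row0  ⇒  L[2][0]=2, U row2=(0, -1, -2)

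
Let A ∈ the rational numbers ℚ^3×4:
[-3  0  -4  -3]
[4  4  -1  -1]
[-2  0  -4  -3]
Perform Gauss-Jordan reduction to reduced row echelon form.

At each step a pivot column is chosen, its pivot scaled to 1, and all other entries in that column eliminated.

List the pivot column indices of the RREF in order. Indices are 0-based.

[1] R0 /= -3  ⇒  (1, 0, 4/3, 1)
     R1 -= 4·R0  ⇒  (0, 4, -19/3, -5)
     R2 -= -2·R0  ⇒  (0, 0, -4/3, -1)
[2] R1 /= 4  ⇒  (0, 1, -19/12, -5/4)
[3] R2 /= -4/3  ⇒  (0, 0, 1, 3/4)
     R0 -= 4/3·R2  ⇒  (1, 0, 0, 0)
     R1 -= -19/12·R2  ⇒  (0, 1, 0, -1/16)

pivot columns: 0, 1, 2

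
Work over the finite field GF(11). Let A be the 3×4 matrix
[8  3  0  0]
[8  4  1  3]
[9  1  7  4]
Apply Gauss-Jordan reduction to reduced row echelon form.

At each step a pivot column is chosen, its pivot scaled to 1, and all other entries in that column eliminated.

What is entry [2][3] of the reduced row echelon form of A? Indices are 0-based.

step 1: normalize row 0 (÷8) = (1, 10, 0, 0)
  row 1: subtract 8×row0 = (0, 1, 1, 3)
  row 2: subtract 9×row0 = (0, 10, 7, 4)
step 2: normalize row 1 (÷1) = (0, 1, 1, 3)
  row 0: subtract 10×row1 = (1, 0, 1, 3)
  row 2: subtract 10×row1 = (0, 0, 8, 7)
step 3: normalize row 2 (÷8) = (0, 0, 1, 5)
  row 0: subtract 1×row2 = (1, 0, 0, 9)
  row 1: subtract 1×row2 = (0, 1, 0, 9)

M[2][3] = 5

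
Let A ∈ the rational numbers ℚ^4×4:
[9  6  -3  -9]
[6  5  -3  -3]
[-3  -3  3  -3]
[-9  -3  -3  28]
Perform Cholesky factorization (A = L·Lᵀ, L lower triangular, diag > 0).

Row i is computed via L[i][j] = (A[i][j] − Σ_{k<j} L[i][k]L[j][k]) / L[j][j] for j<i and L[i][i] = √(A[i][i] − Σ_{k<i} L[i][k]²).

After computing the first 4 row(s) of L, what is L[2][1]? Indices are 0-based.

L[2][1] = -1

Step 1: L[0][0] = √(9) = 3.
  L[1][0] = (6) / L[0][0] = 2.
Step 2: L[1][1] = √(1) = 1.
  L[2][0] = (-3) / L[0][0] = -1.
  L[2][1] = (-1) / L[1][1] = -1.
Step 3: L[2][2] = √(1) = 1.
  L[3][0] = (-9) / L[0][0] = -3.
  L[3][1] = (3) / L[1][1] = 3.
  L[3][2] = (-3) / L[2][2] = -3.
Step 4: L[3][3] = √(1) = 1.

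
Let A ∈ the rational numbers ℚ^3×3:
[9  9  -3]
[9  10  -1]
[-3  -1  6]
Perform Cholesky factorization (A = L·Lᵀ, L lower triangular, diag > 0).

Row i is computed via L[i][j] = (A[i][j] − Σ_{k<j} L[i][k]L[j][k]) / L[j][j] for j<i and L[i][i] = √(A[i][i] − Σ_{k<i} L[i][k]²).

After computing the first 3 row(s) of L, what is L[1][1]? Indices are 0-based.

L[1][1] = 1

Step 1: L[0][0] = √(9) = 3.
  L[1][0] = (9) / L[0][0] = 3.
Step 2: L[1][1] = √(1) = 1.
  L[2][0] = (-3) / L[0][0] = -1.
  L[2][1] = (2) / L[1][1] = 2.
Step 3: L[2][2] = √(1) = 1.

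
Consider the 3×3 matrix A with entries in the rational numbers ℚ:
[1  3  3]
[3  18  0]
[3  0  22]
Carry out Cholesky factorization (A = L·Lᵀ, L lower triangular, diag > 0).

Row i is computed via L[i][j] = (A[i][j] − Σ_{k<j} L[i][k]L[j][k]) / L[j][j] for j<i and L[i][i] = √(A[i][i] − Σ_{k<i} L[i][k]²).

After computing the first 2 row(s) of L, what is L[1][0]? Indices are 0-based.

Step 1: L[0][0] = √(1) = 1.
  L[1][0] = (3) / L[0][0] = 3.
Step 2: L[1][1] = √(9) = 3.

L[1][0] = 3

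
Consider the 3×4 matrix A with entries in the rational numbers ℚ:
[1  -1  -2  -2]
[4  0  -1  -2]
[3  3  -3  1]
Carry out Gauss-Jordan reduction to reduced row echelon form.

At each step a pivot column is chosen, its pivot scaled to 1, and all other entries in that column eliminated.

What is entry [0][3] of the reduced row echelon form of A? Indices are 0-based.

step 1: normalize row 0 (÷1) = (1, -1, -2, -2)
  row 1: subtract 4×row0 = (0, 4, 7, 6)
  row 2: subtract 3×row0 = (0, 6, 3, 7)
step 2: normalize row 1 (÷4) = (0, 1, 7/4, 3/2)
  row 0: subtract -1×row1 = (1, 0, -1/4, -1/2)
  row 2: subtract 6×row1 = (0, 0, -15/2, -2)
step 3: normalize row 2 (÷-15/2) = (0, 0, 1, 4/15)
  row 0: subtract -1/4×row2 = (1, 0, 0, -13/30)
  row 1: subtract 7/4×row2 = (0, 1, 0, 31/30)

M[0][3] = -13/30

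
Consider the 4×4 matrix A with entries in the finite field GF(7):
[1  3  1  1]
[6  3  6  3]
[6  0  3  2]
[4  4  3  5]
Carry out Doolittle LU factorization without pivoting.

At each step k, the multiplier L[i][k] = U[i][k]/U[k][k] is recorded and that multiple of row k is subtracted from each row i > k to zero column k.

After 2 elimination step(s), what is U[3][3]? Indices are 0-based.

U[3][3] = 4

Step 1: pivot at (0,0) is 1.
  row1 ← row1 − (6)·row0  ⇒  L[1][0]=6, U row1=(0, 6, 0, 4)
  row2 ← row2 − (6)·row0  ⇒  L[2][0]=6, U row2=(0, 3, 4, 3)
  row3 ← row3 − (4)·row0  ⇒  L[3][0]=4, U row3=(0, 6, 6, 1)
Step 2: pivot at (1,1) is 6.
  row2 ← row2 − (4)·row1  ⇒  L[2][1]=4, U row2=(0, 0, 4, 1)
  row3 ← row3 − (1)·row1  ⇒  L[3][1]=1, U row3=(0, 0, 6, 4)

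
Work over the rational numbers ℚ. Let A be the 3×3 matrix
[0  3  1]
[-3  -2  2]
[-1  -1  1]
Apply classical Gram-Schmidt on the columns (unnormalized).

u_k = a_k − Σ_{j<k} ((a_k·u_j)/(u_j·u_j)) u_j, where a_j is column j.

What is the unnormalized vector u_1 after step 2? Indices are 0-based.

u_1 = (3, 1/10, -3/10)

Step 1: u_0 = a_0 = (0, -3, -1).
Step 2: u_1 = a_1 − (7/10)·u_0 = (3, 1/10, -3/10).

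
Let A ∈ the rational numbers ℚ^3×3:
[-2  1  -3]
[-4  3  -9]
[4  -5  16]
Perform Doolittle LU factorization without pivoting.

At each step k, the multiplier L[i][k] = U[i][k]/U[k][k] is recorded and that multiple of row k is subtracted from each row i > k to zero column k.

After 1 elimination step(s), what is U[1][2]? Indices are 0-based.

Step 1: pivot at (0,0) is -2.
  row1 ← row1 − (2)·row0  ⇒  L[1][0]=2, U row1=(0, 1, -3)
  row2 ← row2 − (-2)·row0  ⇒  L[2][0]=-2, U row2=(0, -3, 10)

U[1][2] = -3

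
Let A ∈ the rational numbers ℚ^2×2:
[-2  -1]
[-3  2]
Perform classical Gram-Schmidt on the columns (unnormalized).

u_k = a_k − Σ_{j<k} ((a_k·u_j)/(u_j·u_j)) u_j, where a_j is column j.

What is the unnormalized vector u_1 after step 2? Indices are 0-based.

Step 1: u_0 = a_0 = (-2, -3).
Step 2: u_1 = a_1 − (-4/13)·u_0 = (-21/13, 14/13).

u_1 = (-21/13, 14/13)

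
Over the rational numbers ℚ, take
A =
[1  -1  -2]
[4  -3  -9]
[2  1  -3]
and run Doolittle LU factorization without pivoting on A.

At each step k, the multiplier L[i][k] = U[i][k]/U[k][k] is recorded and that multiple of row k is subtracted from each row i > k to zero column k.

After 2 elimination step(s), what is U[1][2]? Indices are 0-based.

U[1][2] = -1

k=0: U[0][0]=1
  eliminate (1,0): mult=4, new row 1: (0, 1, -1); set L[1][0]=4
  eliminate (2,0): mult=2, new row 2: (0, 3, 1); set L[2][0]=2
k=1: U[1][1]=1
  eliminate (2,1): mult=3, new row 2: (0, 0, 4); set L[2][1]=3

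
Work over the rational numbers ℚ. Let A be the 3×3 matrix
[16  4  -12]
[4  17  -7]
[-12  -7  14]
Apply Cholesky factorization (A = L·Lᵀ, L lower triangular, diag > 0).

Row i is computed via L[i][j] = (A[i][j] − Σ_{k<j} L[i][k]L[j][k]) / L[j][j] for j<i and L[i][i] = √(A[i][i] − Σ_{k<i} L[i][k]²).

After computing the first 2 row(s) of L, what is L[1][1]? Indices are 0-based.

L[1][1] = 4

Step 1: L[0][0] = √(16) = 4.
  L[1][0] = (4) / L[0][0] = 1.
Step 2: L[1][1] = √(16) = 4.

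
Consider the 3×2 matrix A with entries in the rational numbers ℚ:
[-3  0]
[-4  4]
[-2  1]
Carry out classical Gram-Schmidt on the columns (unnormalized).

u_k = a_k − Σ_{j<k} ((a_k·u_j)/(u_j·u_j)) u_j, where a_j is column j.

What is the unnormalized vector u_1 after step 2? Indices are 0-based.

Step 1: u_0 = a_0 = (-3, -4, -2).
Step 2: u_1 = a_1 − (-18/29)·u_0 = (-54/29, 44/29, -7/29).

u_1 = (-54/29, 44/29, -7/29)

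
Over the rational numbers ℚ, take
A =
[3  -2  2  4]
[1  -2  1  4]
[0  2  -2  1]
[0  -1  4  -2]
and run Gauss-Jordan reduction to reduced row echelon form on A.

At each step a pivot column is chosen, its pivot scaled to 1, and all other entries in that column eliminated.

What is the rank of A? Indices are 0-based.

pivot(0,0)=3: scale R0 → (1, -2/3, 2/3, 4/3)
  clear (1,0): R1 −= (1)R0 → (0, -4/3, 1/3, 8/3)
pivot(1,1)=-4/3: scale R1 → (0, 1, -1/4, -2)
  clear (0,1): R0 −= (-2/3)R1 → (1, 0, 1/2, 0)
  clear (2,1): R2 −= (2)R1 → (0, 0, -3/2, 5)
  clear (3,1): R3 −= (-1)R1 → (0, 0, 15/4, -4)
pivot(2,2)=-3/2: scale R2 → (0, 0, 1, -10/3)
  clear (0,2): R0 −= (1/2)R2 → (1, 0, 0, 5/3)
  clear (1,2): R1 −= (-1/4)R2 → (0, 1, 0, -17/6)
  clear (3,2): R3 −= (15/4)R2 → (0, 0, 0, 17/2)
pivot(3,3)=17/2: scale R3 → (0, 0, 0, 1)
  clear (0,3): R0 −= (5/3)R3 → (1, 0, 0, 0)
  clear (1,3): R1 −= (-17/6)R3 → (0, 1, 0, 0)
  clear (2,3): R2 −= (-10/3)R3 → (0, 0, 1, 0)

rank = 4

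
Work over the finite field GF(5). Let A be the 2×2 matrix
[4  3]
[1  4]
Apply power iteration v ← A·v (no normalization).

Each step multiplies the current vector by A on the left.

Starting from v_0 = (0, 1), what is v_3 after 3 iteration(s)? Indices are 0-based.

v_3 = (3, 0)

v_0 = (0, 1).
v_1 = A·v_0 = (3, 4).
v_2 = A·v_1 = (4, 4).
v_3 = A·v_2 = (3, 0).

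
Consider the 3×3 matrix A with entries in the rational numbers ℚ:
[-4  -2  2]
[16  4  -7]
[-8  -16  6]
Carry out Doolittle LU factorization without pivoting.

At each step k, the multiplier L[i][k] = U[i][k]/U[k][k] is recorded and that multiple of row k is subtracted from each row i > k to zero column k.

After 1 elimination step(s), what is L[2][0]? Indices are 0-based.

L[2][0] = 2

Step 1: pivot at (0,0) is -4.
  row1 ← row1 − (-4)·row0  ⇒  L[1][0]=-4, U row1=(0, -4, 1)
  row2 ← row2 − (2)·row0  ⇒  L[2][0]=2, U row2=(0, -12, 2)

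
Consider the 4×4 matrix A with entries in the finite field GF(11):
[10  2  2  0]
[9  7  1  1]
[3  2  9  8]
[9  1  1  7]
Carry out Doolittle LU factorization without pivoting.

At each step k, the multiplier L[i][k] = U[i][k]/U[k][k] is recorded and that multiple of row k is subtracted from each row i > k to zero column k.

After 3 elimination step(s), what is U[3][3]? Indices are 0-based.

Step 1: pivot at (0,0) is 10.
  row1 ← row1 − (2)·row0  ⇒  L[1][0]=2, U row1=(0, 3, 8, 1)
  row2 ← row2 − (8)·row0  ⇒  L[2][0]=8, U row2=(0, 8, 4, 8)
  row3 ← row3 − (2)·row0  ⇒  L[3][0]=2, U row3=(0, 8, 8, 7)
Step 2: pivot at (1,1) is 3.
  row2 ← row2 − (10)·row1  ⇒  L[2][1]=10, U row2=(0, 0, 1, 9)
  row3 ← row3 − (10)·row1  ⇒  L[3][1]=10, U row3=(0, 0, 5, 8)
Step 3: pivot at (2,2) is 1.
  row3 ← row3 − (5)·row2  ⇒  L[3][2]=5, U row3=(0, 0, 0, 7)

U[3][3] = 7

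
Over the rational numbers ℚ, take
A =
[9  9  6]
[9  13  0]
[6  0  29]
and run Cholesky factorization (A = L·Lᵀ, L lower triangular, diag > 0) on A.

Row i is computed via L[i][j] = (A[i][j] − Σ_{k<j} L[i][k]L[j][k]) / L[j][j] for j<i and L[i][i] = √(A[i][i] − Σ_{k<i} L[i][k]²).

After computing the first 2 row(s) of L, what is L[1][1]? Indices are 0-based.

Step 1: L[0][0] = √(9) = 3.
  L[1][0] = (9) / L[0][0] = 3.
Step 2: L[1][1] = √(4) = 2.

L[1][1] = 2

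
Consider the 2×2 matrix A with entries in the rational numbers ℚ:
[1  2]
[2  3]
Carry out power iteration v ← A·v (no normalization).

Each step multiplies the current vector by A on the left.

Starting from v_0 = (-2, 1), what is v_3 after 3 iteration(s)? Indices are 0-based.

v_3 = (-8, -13)

v_0 = (-2, 1).
v_1 = A·v_0 = (0, -1).
v_2 = A·v_1 = (-2, -3).
v_3 = A·v_2 = (-8, -13).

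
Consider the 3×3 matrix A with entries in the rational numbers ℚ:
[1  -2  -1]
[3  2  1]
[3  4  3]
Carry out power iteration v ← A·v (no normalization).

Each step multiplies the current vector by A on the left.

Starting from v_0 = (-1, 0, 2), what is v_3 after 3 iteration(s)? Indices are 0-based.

v_0 = (-1, 0, 2).
v_1 = A·v_0 = (-3, -1, 3).
v_2 = A·v_1 = (-4, -8, -4).
v_3 = A·v_2 = (16, -32, -56).

v_3 = (16, -32, -56)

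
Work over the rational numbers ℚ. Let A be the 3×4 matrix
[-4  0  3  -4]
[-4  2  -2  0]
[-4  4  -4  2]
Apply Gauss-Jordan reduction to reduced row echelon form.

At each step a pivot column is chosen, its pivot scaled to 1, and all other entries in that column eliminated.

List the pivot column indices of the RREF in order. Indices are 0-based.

[1] R0 /= -4  ⇒  (1, 0, -3/4, 1)
     R1 -= -4·R0  ⇒  (0, 2, -5, 4)
     R2 -= -4·R0  ⇒  (0, 4, -7, 6)
[2] R1 /= 2  ⇒  (0, 1, -5/2, 2)
     R2 -= 4·R1  ⇒  (0, 0, 3, -2)
[3] R2 /= 3  ⇒  (0, 0, 1, -2/3)
     R0 -= -3/4·R2  ⇒  (1, 0, 0, 1/2)
     R1 -= -5/2·R2  ⇒  (0, 1, 0, 1/3)

pivot columns: 0, 1, 2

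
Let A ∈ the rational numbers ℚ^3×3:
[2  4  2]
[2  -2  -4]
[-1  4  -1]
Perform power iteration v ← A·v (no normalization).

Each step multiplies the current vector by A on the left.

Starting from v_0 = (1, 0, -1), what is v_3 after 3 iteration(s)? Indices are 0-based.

v_0 = (1, 0, -1).
v_1 = A·v_0 = (0, 6, 0).
v_2 = A·v_1 = (24, -12, 24).
v_3 = A·v_2 = (48, -24, -96).

v_3 = (48, -24, -96)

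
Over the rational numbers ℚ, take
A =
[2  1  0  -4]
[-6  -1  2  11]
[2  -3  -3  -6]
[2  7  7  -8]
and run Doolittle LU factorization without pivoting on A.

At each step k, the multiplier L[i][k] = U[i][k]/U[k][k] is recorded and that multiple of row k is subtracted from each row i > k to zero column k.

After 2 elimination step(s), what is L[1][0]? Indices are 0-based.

k=0: U[0][0]=2
  eliminate (1,0): mult=-3, new row 1: (0, 2, 2, -1); set L[1][0]=-3
  eliminate (2,0): mult=1, new row 2: (0, -4, -3, -2); set L[2][0]=1
  eliminate (3,0): mult=1, new row 3: (0, 6, 7, -4); set L[3][0]=1
k=1: U[1][1]=2
  eliminate (2,1): mult=-2, new row 2: (0, 0, 1, -4); set L[2][1]=-2
  eliminate (3,1): mult=3, new row 3: (0, 0, 1, -1); set L[3][1]=3

L[1][0] = -3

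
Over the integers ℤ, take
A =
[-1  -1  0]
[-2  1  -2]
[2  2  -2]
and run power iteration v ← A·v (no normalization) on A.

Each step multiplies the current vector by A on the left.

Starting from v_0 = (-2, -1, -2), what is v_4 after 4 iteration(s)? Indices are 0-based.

v_0 = (-2, -1, -2).
v_1 = A·v_0 = (3, 7, -2).
v_2 = A·v_1 = (-10, 5, 24).
v_3 = A·v_2 = (5, -23, -58).
v_4 = A·v_3 = (18, 83, 80).

v_4 = (18, 83, 80)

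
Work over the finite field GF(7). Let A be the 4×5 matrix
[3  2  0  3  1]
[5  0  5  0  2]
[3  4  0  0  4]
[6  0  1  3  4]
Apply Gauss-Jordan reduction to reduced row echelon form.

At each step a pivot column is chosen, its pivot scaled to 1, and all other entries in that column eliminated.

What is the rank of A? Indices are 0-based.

pivot(0,0)=3: scale R0 → (1, 3, 0, 1, 5)
  clear (1,0): R1 −= (5)R0 → (0, 6, 5, 2, 5)
  clear (2,0): R2 −= (3)R0 → (0, 2, 0, 4, 3)
  clear (3,0): R3 −= (6)R0 → (0, 3, 1, 4, 2)
pivot(1,1)=6: scale R1 → (0, 1, 2, 5, 2)
  clear (0,1): R0 −= (3)R1 → (1, 0, 1, 0, 6)
  clear (2,1): R2 −= (2)R1 → (0, 0, 3, 1, 6)
  clear (3,1): R3 −= (3)R1 → (0, 0, 2, 3, 3)
pivot(2,2)=3: scale R2 → (0, 0, 1, 5, 2)
  clear (0,2): R0 −= (1)R2 → (1, 0, 0, 2, 4)
  clear (1,2): R1 −= (2)R2 → (0, 1, 0, 2, 5)
  clear (3,2): R3 −= (2)R2 → (0, 0, 0, 0, 6)
col 3: no nonzero at/below row 3; advance.
pivot(3,4)=6: scale R3 → (0, 0, 0, 0, 1)
  clear (0,4): R0 −= (4)R3 → (1, 0, 0, 2, 0)
  clear (1,4): R1 −= (5)R3 → (0, 1, 0, 2, 0)
  clear (2,4): R2 −= (2)R3 → (0, 0, 1, 5, 0)

rank = 4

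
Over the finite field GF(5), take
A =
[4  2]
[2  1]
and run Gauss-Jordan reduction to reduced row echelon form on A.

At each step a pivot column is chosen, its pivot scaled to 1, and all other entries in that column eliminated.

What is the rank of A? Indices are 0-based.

rank = 1

step 1: normalize row 0 (÷4) = (1, 3)
  row 1: subtract 2×row0 = (0, 0)
skip col 1 (zero from row 1)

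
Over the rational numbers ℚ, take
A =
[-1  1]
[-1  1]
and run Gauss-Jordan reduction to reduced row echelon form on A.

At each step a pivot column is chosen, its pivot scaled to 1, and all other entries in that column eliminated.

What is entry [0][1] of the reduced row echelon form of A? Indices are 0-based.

pivot(0,0)=-1: scale R0 → (1, -1)
  clear (1,0): R1 −= (-1)R0 → (0, 0)
col 1: no nonzero at/below row 1; advance.

M[0][1] = -1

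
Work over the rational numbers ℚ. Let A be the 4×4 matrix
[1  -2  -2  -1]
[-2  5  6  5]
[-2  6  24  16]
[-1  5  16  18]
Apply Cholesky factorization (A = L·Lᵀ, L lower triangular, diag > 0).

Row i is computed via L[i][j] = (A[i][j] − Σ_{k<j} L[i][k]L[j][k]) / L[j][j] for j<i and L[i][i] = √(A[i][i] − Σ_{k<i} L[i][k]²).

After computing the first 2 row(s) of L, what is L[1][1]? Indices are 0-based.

L[1][1] = 1

Step 1: L[0][0] = √(1) = 1.
  L[1][0] = (-2) / L[0][0] = -2.
Step 2: L[1][1] = √(1) = 1.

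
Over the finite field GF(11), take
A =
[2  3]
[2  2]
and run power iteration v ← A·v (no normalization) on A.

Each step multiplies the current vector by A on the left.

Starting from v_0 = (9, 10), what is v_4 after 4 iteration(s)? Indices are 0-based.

v_4 = (6, 1)

v_0 = (9, 10).
v_1 = A·v_0 = (4, 5).
v_2 = A·v_1 = (1, 7).
v_3 = A·v_2 = (1, 5).
v_4 = A·v_3 = (6, 1).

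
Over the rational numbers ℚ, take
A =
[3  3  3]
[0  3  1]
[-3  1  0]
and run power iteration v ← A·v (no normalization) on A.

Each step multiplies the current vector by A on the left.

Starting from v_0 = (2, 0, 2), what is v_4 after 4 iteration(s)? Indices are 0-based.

v_4 = (-408, -174, 56)

v_0 = (2, 0, 2).
v_1 = A·v_0 = (12, 2, -6).
v_2 = A·v_1 = (24, 0, -34).
v_3 = A·v_2 = (-30, -34, -72).
v_4 = A·v_3 = (-408, -174, 56).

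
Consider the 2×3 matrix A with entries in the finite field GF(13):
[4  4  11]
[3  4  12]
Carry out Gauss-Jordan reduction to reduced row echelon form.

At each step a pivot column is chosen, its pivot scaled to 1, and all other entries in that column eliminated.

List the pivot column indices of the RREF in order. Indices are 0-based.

pivot(0,0)=4: scale R0 → (1, 1, 6)
  clear (1,0): R1 −= (3)R0 → (0, 1, 7)
pivot(1,1)=1: scale R1 → (0, 1, 7)
  clear (0,1): R0 −= (1)R1 → (1, 0, 12)

pivot columns: 0, 1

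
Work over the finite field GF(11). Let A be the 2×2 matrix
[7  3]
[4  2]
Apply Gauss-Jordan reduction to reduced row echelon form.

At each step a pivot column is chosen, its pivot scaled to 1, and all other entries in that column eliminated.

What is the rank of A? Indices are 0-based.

pivot(0,0)=7: scale R0 → (1, 2)
  clear (1,0): R1 −= (4)R0 → (0, 5)
pivot(1,1)=5: scale R1 → (0, 1)
  clear (0,1): R0 −= (2)R1 → (1, 0)

rank = 2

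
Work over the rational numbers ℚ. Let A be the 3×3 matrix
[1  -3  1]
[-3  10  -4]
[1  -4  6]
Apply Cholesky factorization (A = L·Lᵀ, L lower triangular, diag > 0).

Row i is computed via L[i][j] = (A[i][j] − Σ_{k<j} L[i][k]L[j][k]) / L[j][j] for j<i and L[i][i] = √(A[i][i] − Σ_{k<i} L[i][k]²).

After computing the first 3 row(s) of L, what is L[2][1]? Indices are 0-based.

Step 1: L[0][0] = √(1) = 1.
  L[1][0] = (-3) / L[0][0] = -3.
Step 2: L[1][1] = √(1) = 1.
  L[2][0] = (1) / L[0][0] = 1.
  L[2][1] = (-1) / L[1][1] = -1.
Step 3: L[2][2] = √(4) = 2.

L[2][1] = -1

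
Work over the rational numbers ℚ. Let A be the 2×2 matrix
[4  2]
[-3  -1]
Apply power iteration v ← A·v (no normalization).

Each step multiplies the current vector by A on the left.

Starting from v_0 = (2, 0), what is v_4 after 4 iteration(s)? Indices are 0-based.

v_4 = (92, -90)

v_0 = (2, 0).
v_1 = A·v_0 = (8, -6).
v_2 = A·v_1 = (20, -18).
v_3 = A·v_2 = (44, -42).
v_4 = A·v_3 = (92, -90).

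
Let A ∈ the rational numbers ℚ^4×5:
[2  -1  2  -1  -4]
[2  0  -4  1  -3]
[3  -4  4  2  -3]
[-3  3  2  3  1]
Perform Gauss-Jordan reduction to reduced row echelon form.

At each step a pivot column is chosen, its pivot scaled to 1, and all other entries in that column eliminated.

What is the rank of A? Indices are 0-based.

rank = 4

[1] R0 /= 2  ⇒  (1, -1/2, 1, -1/2, -2)
     R1 -= 2·R0  ⇒  (0, 1, -6, 2, 1)
     R2 -= 3·R0  ⇒  (0, -5/2, 1, 7/2, 3)
     R3 -= -3·R0  ⇒  (0, 3/2, 5, 3/2, -5)
[2] R1 /= 1  ⇒  (0, 1, -6, 2, 1)
     R0 -= -1/2·R1  ⇒  (1, 0, -2, 1/2, -3/2)
     R2 -= -5/2·R1  ⇒  (0, 0, -14, 17/2, 11/2)
     R3 -= 3/2·R1  ⇒  (0, 0, 14, -3/2, -13/2)
[3] R2 /= -14  ⇒  (0, 0, 1, -17/28, -11/28)
     R0 -= -2·R2  ⇒  (1, 0, 0, -5/7, -16/7)
     R1 -= -6·R2  ⇒  (0, 1, 0, -23/14, -19/14)
     R3 -= 14·R2  ⇒  (0, 0, 0, 7, -1)
[4] R3 /= 7  ⇒  (0, 0, 0, 1, -1/7)
     R0 -= -5/7·R3  ⇒  (1, 0, 0, 0, -117/49)
     R1 -= -23/14·R3  ⇒  (0, 1, 0, 0, -78/49)
     R2 -= -17/28·R3  ⇒  (0, 0, 1, 0, -47/98)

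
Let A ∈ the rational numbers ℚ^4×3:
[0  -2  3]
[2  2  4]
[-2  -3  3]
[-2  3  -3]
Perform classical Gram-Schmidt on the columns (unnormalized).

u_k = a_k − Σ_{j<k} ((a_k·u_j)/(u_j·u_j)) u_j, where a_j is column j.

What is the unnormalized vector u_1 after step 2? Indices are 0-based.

Step 1: u_0 = a_0 = (0, 2, -2, -2).
Step 2: u_1 = a_1 − (1/3)·u_0 = (-2, 4/3, -7/3, 11/3).

u_1 = (-2, 4/3, -7/3, 11/3)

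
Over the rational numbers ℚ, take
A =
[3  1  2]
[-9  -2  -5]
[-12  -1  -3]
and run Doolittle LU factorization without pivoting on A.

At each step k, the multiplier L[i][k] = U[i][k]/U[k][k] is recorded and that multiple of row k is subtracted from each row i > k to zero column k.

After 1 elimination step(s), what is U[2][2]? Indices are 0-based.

U[2][2] = 5

Step 1: pivot at (0,0) is 3.
  row1 ← row1 − (-3)·row0  ⇒  L[1][0]=-3, U row1=(0, 1, 1)
  row2 ← row2 − (-4)·row0  ⇒  L[2][0]=-4, U row2=(0, 3, 5)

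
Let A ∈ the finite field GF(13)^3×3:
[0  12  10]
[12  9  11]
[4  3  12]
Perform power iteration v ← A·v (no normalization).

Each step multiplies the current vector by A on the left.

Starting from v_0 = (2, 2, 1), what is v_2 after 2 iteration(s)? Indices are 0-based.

v_2 = (12, 1, 9)

v_0 = (2, 2, 1).
v_1 = A·v_0 = (8, 1, 0).
v_2 = A·v_1 = (12, 1, 9).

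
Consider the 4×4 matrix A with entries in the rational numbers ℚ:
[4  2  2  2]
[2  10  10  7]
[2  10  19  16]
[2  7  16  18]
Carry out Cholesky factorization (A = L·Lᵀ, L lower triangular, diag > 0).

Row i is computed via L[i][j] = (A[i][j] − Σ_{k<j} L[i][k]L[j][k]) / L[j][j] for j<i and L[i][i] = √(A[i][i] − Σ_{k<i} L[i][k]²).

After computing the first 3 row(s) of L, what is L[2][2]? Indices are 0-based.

L[2][2] = 3

Step 1: L[0][0] = √(4) = 2.
  L[1][0] = (2) / L[0][0] = 1.
Step 2: L[1][1] = √(9) = 3.
  L[2][0] = (2) / L[0][0] = 1.
  L[2][1] = (9) / L[1][1] = 3.
Step 3: L[2][2] = √(9) = 3.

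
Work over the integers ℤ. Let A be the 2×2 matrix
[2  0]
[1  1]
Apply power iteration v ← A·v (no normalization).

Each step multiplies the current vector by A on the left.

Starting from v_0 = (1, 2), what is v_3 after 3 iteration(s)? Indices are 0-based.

v_3 = (8, 9)

v_0 = (1, 2).
v_1 = A·v_0 = (2, 3).
v_2 = A·v_1 = (4, 5).
v_3 = A·v_2 = (8, 9).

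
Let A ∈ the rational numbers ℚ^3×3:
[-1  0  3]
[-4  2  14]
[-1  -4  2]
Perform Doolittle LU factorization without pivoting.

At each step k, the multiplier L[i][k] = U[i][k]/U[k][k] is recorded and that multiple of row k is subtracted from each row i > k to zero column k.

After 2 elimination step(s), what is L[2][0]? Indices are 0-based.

k=0: U[0][0]=-1
  eliminate (1,0): mult=4, new row 1: (0, 2, 2); set L[1][0]=4
  eliminate (2,0): mult=1, new row 2: (0, -4, -1); set L[2][0]=1
k=1: U[1][1]=2
  eliminate (2,1): mult=-2, new row 2: (0, 0, 3); set L[2][1]=-2

L[2][0] = 1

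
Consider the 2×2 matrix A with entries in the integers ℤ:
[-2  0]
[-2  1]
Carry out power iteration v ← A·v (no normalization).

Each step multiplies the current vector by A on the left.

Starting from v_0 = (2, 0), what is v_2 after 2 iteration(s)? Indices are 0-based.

v_0 = (2, 0).
v_1 = A·v_0 = (-4, -4).
v_2 = A·v_1 = (8, 4).

v_2 = (8, 4)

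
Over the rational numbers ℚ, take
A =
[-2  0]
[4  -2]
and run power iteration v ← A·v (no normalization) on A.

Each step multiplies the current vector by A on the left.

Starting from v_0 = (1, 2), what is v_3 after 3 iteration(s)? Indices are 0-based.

v_0 = (1, 2).
v_1 = A·v_0 = (-2, 0).
v_2 = A·v_1 = (4, -8).
v_3 = A·v_2 = (-8, 32).

v_3 = (-8, 32)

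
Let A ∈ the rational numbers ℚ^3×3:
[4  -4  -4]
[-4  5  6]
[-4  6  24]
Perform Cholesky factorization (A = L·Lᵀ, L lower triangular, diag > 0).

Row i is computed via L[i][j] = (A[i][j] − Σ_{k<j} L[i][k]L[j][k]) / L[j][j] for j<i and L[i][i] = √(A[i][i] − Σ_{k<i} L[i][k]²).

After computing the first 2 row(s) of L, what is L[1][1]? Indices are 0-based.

L[1][1] = 1

Step 1: L[0][0] = √(4) = 2.
  L[1][0] = (-4) / L[0][0] = -2.
Step 2: L[1][1] = √(1) = 1.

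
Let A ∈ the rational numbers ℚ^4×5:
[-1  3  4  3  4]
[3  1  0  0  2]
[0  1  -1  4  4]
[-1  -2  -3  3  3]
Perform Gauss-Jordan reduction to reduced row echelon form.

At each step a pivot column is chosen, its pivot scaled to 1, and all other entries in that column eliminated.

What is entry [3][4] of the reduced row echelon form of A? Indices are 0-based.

step 1: normalize row 0 (÷-1) = (1, -3, -4, -3, -4)
  row 1: subtract 3×row0 = (0, 10, 12, 9, 14)
  row 3: subtract -1×row0 = (0, -5, -7, 0, -1)
step 2: normalize row 1 (÷10) = (0, 1, 6/5, 9/10, 7/5)
  row 0: subtract -3×row1 = (1, 0, -2/5, -3/10, 1/5)
  row 2: subtract 1×row1 = (0, 0, -11/5, 31/10, 13/5)
  row 3: subtract -5×row1 = (0, 0, -1, 9/2, 6)
step 3: normalize row 2 (÷-11/5) = (0, 0, 1, -31/22, -13/11)
  row 0: subtract -2/5×row2 = (1, 0, 0, -19/22, -3/11)
  row 1: subtract 6/5×row2 = (0, 1, 0, 57/22, 31/11)
  row 3: subtract -1×row2 = (0, 0, 0, 34/11, 53/11)
step 4: normalize row 3 (÷34/11) = (0, 0, 0, 1, 53/34)
  row 0: subtract -19/22×row3 = (1, 0, 0, 0, 73/68)
  row 1: subtract 57/22×row3 = (0, 1, 0, 0, -83/68)
  row 2: subtract -31/22×row3 = (0, 0, 1, 0, 69/68)

M[3][4] = 53/34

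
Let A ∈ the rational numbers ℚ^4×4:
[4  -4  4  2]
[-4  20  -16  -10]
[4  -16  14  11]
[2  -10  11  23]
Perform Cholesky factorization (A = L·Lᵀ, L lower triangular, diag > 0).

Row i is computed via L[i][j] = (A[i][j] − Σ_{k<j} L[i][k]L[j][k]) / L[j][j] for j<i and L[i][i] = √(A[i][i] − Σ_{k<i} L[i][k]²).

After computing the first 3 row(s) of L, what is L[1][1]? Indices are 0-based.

Step 1: L[0][0] = √(4) = 2.
  L[1][0] = (-4) / L[0][0] = -2.
Step 2: L[1][1] = √(16) = 4.
  L[2][0] = (4) / L[0][0] = 2.
  L[2][1] = (-12) / L[1][1] = -3.
Step 3: L[2][2] = √(1) = 1.

L[1][1] = 4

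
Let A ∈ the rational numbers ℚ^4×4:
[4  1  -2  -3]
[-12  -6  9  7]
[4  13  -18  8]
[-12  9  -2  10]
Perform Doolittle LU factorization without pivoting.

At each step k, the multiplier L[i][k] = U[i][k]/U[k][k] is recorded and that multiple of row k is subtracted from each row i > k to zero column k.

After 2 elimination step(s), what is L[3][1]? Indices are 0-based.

[col 0] pivot 4
  R1 -= -3*R0 → (0, -3, 3, -2)  (L[1][0] := -3)
  R2 -= 1*R0 → (0, 12, -16, 11)  (L[2][0] := 1)
  R3 -= -3*R0 → (0, 12, -8, 1)  (L[3][0] := -3)
[col 1] pivot -3
  R2 -= -4*R1 → (0, 0, -4, 3)  (L[2][1] := -4)
  R3 -= -4*R1 → (0, 0, 4, -7)  (L[3][1] := -4)

L[3][1] = -4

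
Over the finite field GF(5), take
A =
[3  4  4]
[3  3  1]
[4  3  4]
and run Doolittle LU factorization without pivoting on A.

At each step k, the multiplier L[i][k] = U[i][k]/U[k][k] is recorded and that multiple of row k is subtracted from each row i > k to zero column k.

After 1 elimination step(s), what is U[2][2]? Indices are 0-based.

U[2][2] = 2

[col 0] pivot 3
  R1 -= 1*R0 → (0, 4, 2)  (L[1][0] := 1)
  R2 -= 3*R0 → (0, 1, 2)  (L[2][0] := 3)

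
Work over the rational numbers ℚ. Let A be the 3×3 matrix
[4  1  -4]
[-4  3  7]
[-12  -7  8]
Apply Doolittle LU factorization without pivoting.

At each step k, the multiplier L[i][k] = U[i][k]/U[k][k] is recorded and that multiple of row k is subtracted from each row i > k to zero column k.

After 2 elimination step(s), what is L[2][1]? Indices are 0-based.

[col 0] pivot 4
  R1 -= -1*R0 → (0, 4, 3)  (L[1][0] := -1)
  R2 -= -3*R0 → (0, -4, -4)  (L[2][0] := -3)
[col 1] pivot 4
  R2 -= -1*R1 → (0, 0, -1)  (L[2][1] := -1)

L[2][1] = -1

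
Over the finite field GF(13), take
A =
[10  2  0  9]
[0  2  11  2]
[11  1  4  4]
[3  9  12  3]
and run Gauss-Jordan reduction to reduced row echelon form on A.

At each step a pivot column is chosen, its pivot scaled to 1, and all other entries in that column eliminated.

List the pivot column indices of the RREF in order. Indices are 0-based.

pivot columns: 0, 1, 2, 3

step 1: normalize row 0 (÷10) = (1, 8, 0, 10)
  row 2: subtract 11×row0 = (0, 4, 4, 11)
  row 3: subtract 3×row0 = (0, 11, 12, 12)
step 2: normalize row 1 (÷2) = (0, 1, 12, 1)
  row 0: subtract 8×row1 = (1, 0, 8, 2)
  row 2: subtract 4×row1 = (0, 0, 8, 7)
  row 3: subtract 11×row1 = (0, 0, 10, 1)
step 3: normalize row 2 (÷8) = (0, 0, 1, 9)
  row 0: subtract 8×row2 = (1, 0, 0, 8)
  row 1: subtract 12×row2 = (0, 1, 0, 10)
  row 3: subtract 10×row2 = (0, 0, 0, 2)
step 4: normalize row 3 (÷2) = (0, 0, 0, 1)
  row 0: subtract 8×row3 = (1, 0, 0, 0)
  row 1: subtract 10×row3 = (0, 1, 0, 0)
  row 2: subtract 9×row3 = (0, 0, 1, 0)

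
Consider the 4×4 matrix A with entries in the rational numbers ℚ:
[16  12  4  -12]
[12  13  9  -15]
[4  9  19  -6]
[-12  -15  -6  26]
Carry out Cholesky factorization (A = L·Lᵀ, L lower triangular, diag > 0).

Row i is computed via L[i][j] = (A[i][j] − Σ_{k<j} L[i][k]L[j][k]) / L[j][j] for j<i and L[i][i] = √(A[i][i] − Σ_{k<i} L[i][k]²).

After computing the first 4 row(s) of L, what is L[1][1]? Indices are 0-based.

L[1][1] = 2

Step 1: L[0][0] = √(16) = 4.
  L[1][0] = (12) / L[0][0] = 3.
Step 2: L[1][1] = √(4) = 2.
  L[2][0] = (4) / L[0][0] = 1.
  L[2][1] = (6) / L[1][1] = 3.
Step 3: L[2][2] = √(9) = 3.
  L[3][0] = (-12) / L[0][0] = -3.
  L[3][1] = (-6) / L[1][1] = -3.
  L[3][2] = (6) / L[2][2] = 2.
Step 4: L[3][3] = √(4) = 2.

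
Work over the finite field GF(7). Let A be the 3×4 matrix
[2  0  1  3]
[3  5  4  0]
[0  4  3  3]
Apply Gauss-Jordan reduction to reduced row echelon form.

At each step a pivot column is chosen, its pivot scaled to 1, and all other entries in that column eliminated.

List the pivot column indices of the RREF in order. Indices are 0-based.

[1] R0 /= 2  ⇒  (1, 0, 4, 5)
     R1 -= 3·R0  ⇒  (0, 5, 6, 6)
[2] R1 /= 5  ⇒  (0, 1, 4, 4)
     R2 -= 4·R1  ⇒  (0, 0, 1, 1)
[3] R2 /= 1  ⇒  (0, 0, 1, 1)
     R0 -= 4·R2  ⇒  (1, 0, 0, 1)
     R1 -= 4·R2  ⇒  (0, 1, 0, 0)

pivot columns: 0, 1, 2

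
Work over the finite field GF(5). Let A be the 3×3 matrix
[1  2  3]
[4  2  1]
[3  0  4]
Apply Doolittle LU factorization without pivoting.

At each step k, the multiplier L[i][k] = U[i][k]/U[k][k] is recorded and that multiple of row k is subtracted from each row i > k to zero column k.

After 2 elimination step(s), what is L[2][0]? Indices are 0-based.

k=0: U[0][0]=1
  eliminate (1,0): mult=4, new row 1: (0, 4, 4); set L[1][0]=4
  eliminate (2,0): mult=3, new row 2: (0, 4, 0); set L[2][0]=3
k=1: U[1][1]=4
  eliminate (2,1): mult=1, new row 2: (0, 0, 1); set L[2][1]=1

L[2][0] = 3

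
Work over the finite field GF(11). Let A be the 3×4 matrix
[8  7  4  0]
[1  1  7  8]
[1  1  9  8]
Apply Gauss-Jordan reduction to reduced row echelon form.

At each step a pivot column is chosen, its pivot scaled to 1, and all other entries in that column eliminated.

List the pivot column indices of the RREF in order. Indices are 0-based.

step 1: normalize row 0 (÷8) = (1, 5, 6, 0)
  row 1: subtract 1×row0 = (0, 7, 1, 8)
  row 2: subtract 1×row0 = (0, 7, 3, 8)
step 2: normalize row 1 (÷7) = (0, 1, 8, 9)
  row 0: subtract 5×row1 = (1, 0, 10, 10)
  row 2: subtract 7×row1 = (0, 0, 2, 0)
step 3: normalize row 2 (÷2) = (0, 0, 1, 0)
  row 0: subtract 10×row2 = (1, 0, 0, 10)
  row 1: subtract 8×row2 = (0, 1, 0, 9)

pivot columns: 0, 1, 2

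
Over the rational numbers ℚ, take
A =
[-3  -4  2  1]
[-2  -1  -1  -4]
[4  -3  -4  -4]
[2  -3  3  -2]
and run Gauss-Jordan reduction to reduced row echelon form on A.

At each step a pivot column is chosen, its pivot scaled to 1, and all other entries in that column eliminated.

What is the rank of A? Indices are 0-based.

rank = 4

pivot(0,0)=-3: scale R0 → (1, 4/3, -2/3, -1/3)
  clear (1,0): R1 −= (-2)R0 → (0, 5/3, -7/3, -14/3)
  clear (2,0): R2 −= (4)R0 → (0, -25/3, -4/3, -8/3)
  clear (3,0): R3 −= (2)R0 → (0, -17/3, 13/3, -4/3)
pivot(1,1)=5/3: scale R1 → (0, 1, -7/5, -14/5)
  clear (0,1): R0 −= (4/3)R1 → (1, 0, 6/5, 17/5)
  clear (2,1): R2 −= (-25/3)R1 → (0, 0, -13, -26)
  clear (3,1): R3 −= (-17/3)R1 → (0, 0, -18/5, -86/5)
pivot(2,2)=-13: scale R2 → (0, 0, 1, 2)
  clear (0,2): R0 −= (6/5)R2 → (1, 0, 0, 1)
  clear (1,2): R1 −= (-7/5)R2 → (0, 1, 0, 0)
  clear (3,2): R3 −= (-18/5)R2 → (0, 0, 0, -10)
pivot(3,3)=-10: scale R3 → (0, 0, 0, 1)
  clear (0,3): R0 −= (1)R3 → (1, 0, 0, 0)
  clear (2,3): R2 −= (2)R3 → (0, 0, 1, 0)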